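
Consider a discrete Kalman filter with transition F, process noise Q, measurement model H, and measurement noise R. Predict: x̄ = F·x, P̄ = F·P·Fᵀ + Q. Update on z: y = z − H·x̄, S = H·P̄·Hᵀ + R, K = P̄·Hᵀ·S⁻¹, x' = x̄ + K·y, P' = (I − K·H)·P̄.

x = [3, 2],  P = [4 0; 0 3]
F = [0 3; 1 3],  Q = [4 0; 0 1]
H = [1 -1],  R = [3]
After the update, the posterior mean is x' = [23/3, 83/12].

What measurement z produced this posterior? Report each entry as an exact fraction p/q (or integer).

x̄ = F·x = [6, 9]
P̄ = F·P·Fᵀ + Q = [31 27; 27 32]
S = H·P̄·Hᵀ + R = [12]
K = P̄·Hᵀ·S⁻¹ = [1/3; -5/12]
x' − x̄ = [5/3, -25/12] = K·y
y = (KᵀK)⁻¹·Kᵀ·(x' − x̄) = [5]
z = y + H·x̄ = [5] + [-3] = [2]

z = [2]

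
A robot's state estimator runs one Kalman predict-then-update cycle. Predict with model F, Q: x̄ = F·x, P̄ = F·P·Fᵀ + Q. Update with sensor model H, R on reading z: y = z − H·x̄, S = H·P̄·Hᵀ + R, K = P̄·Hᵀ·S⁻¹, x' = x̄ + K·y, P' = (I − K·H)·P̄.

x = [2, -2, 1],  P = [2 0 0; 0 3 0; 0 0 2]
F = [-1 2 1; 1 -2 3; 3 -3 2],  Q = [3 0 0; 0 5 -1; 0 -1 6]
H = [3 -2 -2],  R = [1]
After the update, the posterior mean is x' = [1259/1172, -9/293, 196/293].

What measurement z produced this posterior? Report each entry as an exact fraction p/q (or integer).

z = [2]

x̄ = F·x = [-5, 9, 14]
P̄ = F·P·Fᵀ + Q = [19 -8 -20; -8 37 35; -20 35 59]
S = H·P̄·Hᵀ + R = [1172]
K = P̄·Hᵀ·S⁻¹ = [113/1172; -42/293; -62/293]
x' − x̄ = [7119/1172, -2646/293, -3906/293] = K·y
y = (KᵀK)⁻¹·Kᵀ·(x' − x̄) = [63]
z = y + H·x̄ = [63] + [-61] = [2]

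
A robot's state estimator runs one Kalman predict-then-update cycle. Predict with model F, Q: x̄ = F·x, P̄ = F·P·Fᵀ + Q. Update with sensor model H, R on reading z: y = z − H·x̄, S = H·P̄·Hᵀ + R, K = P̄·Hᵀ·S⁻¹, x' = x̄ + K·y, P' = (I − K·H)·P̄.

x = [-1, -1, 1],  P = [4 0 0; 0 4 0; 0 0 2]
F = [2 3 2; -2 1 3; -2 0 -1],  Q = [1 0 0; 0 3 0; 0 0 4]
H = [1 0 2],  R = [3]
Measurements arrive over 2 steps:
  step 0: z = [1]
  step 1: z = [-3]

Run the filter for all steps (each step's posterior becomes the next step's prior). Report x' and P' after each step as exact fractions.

step 0: x̄ = F·x = [-3, 4, 1]
step 0: P̄ = F·P·Fᵀ + Q = [61 8 -20; 8 41 10; -20 10 22]
step 0: y = z − H·x̄ = [2]
step 0: S = H·P̄·Hᵀ + R = [72]
step 0: K = P̄·Hᵀ·S⁻¹ = [7/24; 7/18; 1/3]
step 0: x' = x̄ + K·y = [-29/12, 43/9, 5/3]
step 0: P' = (I − K·H)·P̄ = [439/8 -1/6 -27; -1/6 271/9 2/3; -27 2/3 14]
step 1: x̄ = F·x = [77/6, 263/18, 19/6]
step 1: P̄ = F·P·Fᵀ + Q = [675/2 -547/6 -173/2; -547/6 12731/18 1711/6; -173/2 1711/6 259/2]
step 1: y = z − H·x̄ = [-133/6]
step 1: S = H·P̄·Hᵀ + R = [1025/2]
step 1: K = P̄·Hᵀ·S⁻¹ = [329/1025; 115/123; 69/205]
step 1: x' = x̄ + K·y = [17584/3075, -752/123, -2641/615]
step 1: P' = (I − K·H)·P̄ = [291817/1025 -30131/123 -29083/205; -30131/123 31891/123 15238/123; -29083/205 15238/123 2929/41]

step 0: x' = [-29/12, 43/9, 5/3], P' = [439/8 -1/6 -27; -1/6 271/9 2/3; -27 2/3 14]
step 1: x' = [17584/3075, -752/123, -2641/615], P' = [291817/1025 -30131/123 -29083/205; -30131/123 31891/123 15238/123; -29083/205 15238/123 2929/41]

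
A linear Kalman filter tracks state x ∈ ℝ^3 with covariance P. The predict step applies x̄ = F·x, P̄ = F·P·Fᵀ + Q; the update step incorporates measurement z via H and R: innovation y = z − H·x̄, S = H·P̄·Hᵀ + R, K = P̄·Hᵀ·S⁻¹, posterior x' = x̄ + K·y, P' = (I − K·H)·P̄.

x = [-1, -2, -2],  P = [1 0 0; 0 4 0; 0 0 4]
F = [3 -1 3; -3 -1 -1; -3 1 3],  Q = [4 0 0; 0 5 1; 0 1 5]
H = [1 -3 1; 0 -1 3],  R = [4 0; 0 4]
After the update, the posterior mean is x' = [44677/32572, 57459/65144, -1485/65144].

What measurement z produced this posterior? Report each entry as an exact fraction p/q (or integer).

z = [-1, -1]

x̄ = F·x = [-7, 7, -5]
P̄ = F·P·Fᵀ + Q = [53 -17 23; -17 22 -6; 23 -6 54]
S = H·P̄·Hᵀ + R = [493 374; 374 548]
K = P̄·Hᵀ·S⁻¹ = [4679/16286 -75/1916; -8453/32572 399/3832; -2693/32572 1391/3832]
x' − x̄ = [272681/32572, -398549/65144, 324235/65144] = K·y
y = (KᵀK)⁻¹·Kᵀ·(x' − x̄) = [32, 21]
z = y + H·x̄ = [32, 21] + [-33, -22] = [-1, -1]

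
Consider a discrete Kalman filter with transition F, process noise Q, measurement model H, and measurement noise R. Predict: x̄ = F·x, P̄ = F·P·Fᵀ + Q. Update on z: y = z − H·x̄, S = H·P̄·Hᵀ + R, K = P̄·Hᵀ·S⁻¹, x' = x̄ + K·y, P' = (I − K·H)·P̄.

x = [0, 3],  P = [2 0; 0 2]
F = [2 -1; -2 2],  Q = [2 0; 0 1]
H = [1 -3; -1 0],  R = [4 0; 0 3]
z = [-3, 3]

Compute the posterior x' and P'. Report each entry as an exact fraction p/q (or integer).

x̄ = F·x = [-3, 6]
P̄ = F·P·Fᵀ + Q = [12 -12; -12 17]
y = z − H·x̄ = [18, 0]
S = H·P̄·Hᵀ + R = [241 -48; -48 15]
K = P̄·Hᵀ·S⁻¹ = [48/437 -196/437; -123/437 -44/437]
x' = x̄ + K·y = [-447/437, 408/437]
P' = (I − K·H)·P̄ = [588/437 132/437; 132/437 208/437]

x' = [-447/437, 408/437]
P' = [588/437 132/437; 132/437 208/437]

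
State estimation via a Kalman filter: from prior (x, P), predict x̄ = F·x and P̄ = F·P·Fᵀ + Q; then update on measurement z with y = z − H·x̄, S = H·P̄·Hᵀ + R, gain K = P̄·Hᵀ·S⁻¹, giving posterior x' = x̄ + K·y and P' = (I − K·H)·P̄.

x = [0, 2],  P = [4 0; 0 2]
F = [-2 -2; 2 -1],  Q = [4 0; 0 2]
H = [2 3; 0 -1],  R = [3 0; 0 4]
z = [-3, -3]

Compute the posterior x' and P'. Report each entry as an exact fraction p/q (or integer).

x' = [-995/194, 1387/582]
P' = [690/97 -422/97; -422/97 862/291]

x̄ = F·x = [-4, -2]
P̄ = F·P·Fᵀ + Q = [28 -12; -12 20]
y = z − H·x̄ = [11, -5]
S = H·P̄·Hᵀ + R = [151 -36; -36 24]
K = P̄·Hᵀ·S⁻¹ = [38/97 211/194; 6/97 -431/582]
x' = x̄ + K·y = [-995/194, 1387/582]
P' = (I − K·H)·P̄ = [690/97 -422/97; -422/97 862/291]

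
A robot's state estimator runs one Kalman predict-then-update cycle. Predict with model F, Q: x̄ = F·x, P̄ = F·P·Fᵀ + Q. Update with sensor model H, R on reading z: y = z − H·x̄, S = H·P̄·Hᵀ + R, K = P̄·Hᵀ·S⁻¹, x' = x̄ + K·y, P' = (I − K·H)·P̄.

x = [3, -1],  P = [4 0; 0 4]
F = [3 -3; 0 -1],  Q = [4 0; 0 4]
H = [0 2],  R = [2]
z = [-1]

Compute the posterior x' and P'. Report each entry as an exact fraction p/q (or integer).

x' = [168/17, -7/17]
P' = [1004/17 12/17; 12/17 8/17]

x̄ = F·x = [12, 1]
P̄ = F·P·Fᵀ + Q = [76 12; 12 8]
y = z − H·x̄ = [-3]
S = H·P̄·Hᵀ + R = [34]
K = P̄·Hᵀ·S⁻¹ = [12/17; 8/17]
x' = x̄ + K·y = [168/17, -7/17]
P' = (I − K·H)·P̄ = [1004/17 12/17; 12/17 8/17]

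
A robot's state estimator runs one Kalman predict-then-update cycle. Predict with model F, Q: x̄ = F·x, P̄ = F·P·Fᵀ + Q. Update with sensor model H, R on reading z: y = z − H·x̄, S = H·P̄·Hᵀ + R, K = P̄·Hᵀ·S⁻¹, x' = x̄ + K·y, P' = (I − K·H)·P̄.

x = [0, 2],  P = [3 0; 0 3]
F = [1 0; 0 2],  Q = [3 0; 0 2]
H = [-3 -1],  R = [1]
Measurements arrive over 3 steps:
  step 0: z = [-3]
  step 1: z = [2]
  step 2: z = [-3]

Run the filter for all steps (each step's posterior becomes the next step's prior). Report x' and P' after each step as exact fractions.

step 0: x̄ = F·x = [0, 4]
step 0: P̄ = F·P·Fᵀ + Q = [6 0; 0 14]
step 0: y = z − H·x̄ = [1]
step 0: S = H·P̄·Hᵀ + R = [69]
step 0: K = P̄·Hᵀ·S⁻¹ = [-6/23; -14/69]
step 0: x' = x̄ + K·y = [-6/23, 262/69]
step 0: P' = (I − K·H)·P̄ = [30/23 -84/23; -84/23 770/69]
step 1: x̄ = F·x = [-6/23, 524/69]
step 1: P̄ = F·P·Fᵀ + Q = [99/23 -168/23; -168/23 3218/69]
step 1: y = z − H·x̄ = [608/69]
step 1: S = H·P̄·Hᵀ + R = [2936/69]
step 1: K = P̄·Hᵀ·S⁻¹ = [-387/2936; -853/1468]
step 1: x' = x̄ + K·y = [-522/367, 908/367]
step 1: P' = (I − K·H)·P̄ = [10467/2936 -15507/1468; -15507/1468 23687/734]
step 2: x̄ = F·x = [-522/367, 1816/367]
step 2: P̄ = F·P·Fᵀ + Q = [19275/2936 -15507/734; -15507/734 48108/367]
step 2: y = z − H·x̄ = [-851/367]
step 2: S = H·P̄·Hᵀ + R = [189107/2936]
step 2: K = P̄·Hᵀ·S⁻¹ = [4203/189107; -198780/189107]
step 2: x' = x̄ + K·y = [-7533/5111, 37748/5111]
step 2: P' = (I − K·H)·P̄ = [1235481/189107 -3710646/189107; -3710646/189107 11330718/189107]

step 0: x' = [-6/23, 262/69], P' = [30/23 -84/23; -84/23 770/69]
step 1: x' = [-522/367, 908/367], P' = [10467/2936 -15507/1468; -15507/1468 23687/734]
step 2: x' = [-7533/5111, 37748/5111], P' = [1235481/189107 -3710646/189107; -3710646/189107 11330718/189107]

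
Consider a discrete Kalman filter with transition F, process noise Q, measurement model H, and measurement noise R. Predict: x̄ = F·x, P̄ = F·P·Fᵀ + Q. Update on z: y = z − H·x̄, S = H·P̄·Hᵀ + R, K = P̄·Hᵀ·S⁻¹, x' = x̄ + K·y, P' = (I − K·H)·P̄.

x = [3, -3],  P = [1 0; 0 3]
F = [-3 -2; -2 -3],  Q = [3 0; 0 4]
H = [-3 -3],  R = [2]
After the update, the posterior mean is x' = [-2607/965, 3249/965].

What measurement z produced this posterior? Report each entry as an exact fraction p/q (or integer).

x̄ = F·x = [-3, 3]
P̄ = F·P·Fᵀ + Q = [24 24; 24 35]
S = H·P̄·Hᵀ + R = [965]
K = P̄·Hᵀ·S⁻¹ = [-144/965; -177/965]
x' − x̄ = [288/965, 354/965] = K·y
y = (KᵀK)⁻¹·Kᵀ·(x' − x̄) = [-2]
z = y + H·x̄ = [-2] + [0] = [-2]

z = [-2]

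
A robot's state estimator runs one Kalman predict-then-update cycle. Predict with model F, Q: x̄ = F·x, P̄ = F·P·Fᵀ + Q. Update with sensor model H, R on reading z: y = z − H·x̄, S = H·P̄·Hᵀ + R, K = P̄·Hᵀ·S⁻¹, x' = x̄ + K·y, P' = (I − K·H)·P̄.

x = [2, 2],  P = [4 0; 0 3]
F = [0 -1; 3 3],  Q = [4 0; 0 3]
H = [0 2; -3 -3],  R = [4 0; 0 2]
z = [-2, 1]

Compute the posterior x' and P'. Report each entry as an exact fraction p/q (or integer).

x̄ = F·x = [-2, 12]
P̄ = F·P·Fᵀ + Q = [7 -9; -9 66]
y = z − H·x̄ = [-26, 31]
S = H·P̄·Hᵀ + R = [268 -342; -342 497]
K = P̄·Hᵀ·S⁻¹ = [-3447/8116 -1137/4058; 3561/8116 -171/4058]
x' = x̄ + K·y = [724/2029, -1449/2029]
P' = (I − K·H)·P̄ = [4205/4058 -3447/4058; -3447/4058 3561/4058]

x' = [724/2029, -1449/2029]
P' = [4205/4058 -3447/4058; -3447/4058 3561/4058]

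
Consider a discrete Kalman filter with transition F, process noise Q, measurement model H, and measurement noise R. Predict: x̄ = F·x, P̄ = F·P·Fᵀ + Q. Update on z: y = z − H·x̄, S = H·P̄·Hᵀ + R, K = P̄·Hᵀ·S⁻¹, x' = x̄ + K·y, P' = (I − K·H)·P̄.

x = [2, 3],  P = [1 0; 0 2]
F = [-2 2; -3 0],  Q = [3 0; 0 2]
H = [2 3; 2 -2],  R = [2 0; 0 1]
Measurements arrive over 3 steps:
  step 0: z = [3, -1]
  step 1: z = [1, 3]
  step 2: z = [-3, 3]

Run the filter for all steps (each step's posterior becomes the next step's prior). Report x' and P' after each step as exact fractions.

step 0: x̄ = F·x = [2, -6]
step 0: P̄ = F·P·Fᵀ + Q = [15 6; 6 11]
step 0: y = z − H·x̄ = [17, -17]
step 0: S = H·P̄·Hᵀ + R = [233 6; 6 57]
step 0: K = P̄·Hᵀ·S⁻¹ = [876/4415 1302/4415; 175/883 -520/2649]
step 0: x' = x̄ + K·y = [1588/4415, 1871/2649]
step 0: P' = (I − K·H)·P̄ = [741/4415 18/883; 18/883 314/2649]
step 1: x̄ = F·x = [9182/13245, -4764/4415]
step 1: P̄ = F·P·Fᵀ + Q = [52747/13245 3906/4415; 3906/4415 15499/4415]
step 1: y = z − H·x̄ = [37757/13245, -7213/13245]
step 1: S = H·P̄·Hᵀ + R = [796567/13245 -44558/13245; -44558/13245 316477/13245]
step 1: K = P̄·Hᵀ·S⁻¹ = [3636708/18883331 5408206/18883331; 3658987/18883331 -3635176/18883331]
step 1: x' = x̄ + K·y = [20512536/18883331, -7965849/18883331]
step 1: P' = (I − K·H)·P̄ = [3077145/18883331 373042/18883331; 373042/18883331 2190630/18883331]
step 2: x̄ = F·x = [-56956770/18883331, -61537608/18883331]
step 2: P̄ = F·P·Fᵀ + Q = [74736757/18883331 16224618/18883331; 16224618/18883331 65460967/18883331]
step 2: y = z − H·x̄ = [241876371/18883331, 47488317/18883331]
step 2: S = H·P̄·Hᵀ + R = [1120557809/18883331 -61369538/18883331; -61369538/18883331 449877283/18883331]
step 2: K = P̄·Hᵀ·S⁻¹ = [5100992268/26496770213 7588315906/26496770213; 5131677037/26496770213 -5099790296/26496770213]
step 2: x' = x̄ + K·y = [4501081020/26496770213, -33442028739/26496770213]
step 2: P' = (I − K·H)·P̄ = [4316891679/26496770213 522733726/26496770213; 522733726/26496770213 3072628874/26496770213]

step 0: x' = [1588/4415, 1871/2649], P' = [741/4415 18/883; 18/883 314/2649]
step 1: x' = [20512536/18883331, -7965849/18883331], P' = [3077145/18883331 373042/18883331; 373042/18883331 2190630/18883331]
step 2: x' = [4501081020/26496770213, -33442028739/26496770213], P' = [4316891679/26496770213 522733726/26496770213; 522733726/26496770213 3072628874/26496770213]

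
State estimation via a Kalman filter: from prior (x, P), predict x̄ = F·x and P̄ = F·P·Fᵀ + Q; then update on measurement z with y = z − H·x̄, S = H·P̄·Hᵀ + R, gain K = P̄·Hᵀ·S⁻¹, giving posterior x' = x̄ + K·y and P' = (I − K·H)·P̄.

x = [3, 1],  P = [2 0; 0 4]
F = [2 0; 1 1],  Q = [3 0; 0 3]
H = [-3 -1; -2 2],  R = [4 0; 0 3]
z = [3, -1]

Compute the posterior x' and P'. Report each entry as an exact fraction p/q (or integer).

x̄ = F·x = [6, 4]
P̄ = F·P·Fᵀ + Q = [11 4; 4 9]
y = z − H·x̄ = [25, 3]
S = H·P̄·Hᵀ + R = [136 32; 32 51]
K = P̄·Hᵀ·S⁻¹ = [-1439/5912 -90/739; -1391/5912 254/739]
x' = x̄ + K·y = [-2663/5912, -5031/5912]
P' = (I − K·H)·P̄ = [1709/5912 629/5912; 629/5912 3677/5912]

x' = [-2663/5912, -5031/5912]
P' = [1709/5912 629/5912; 629/5912 3677/5912]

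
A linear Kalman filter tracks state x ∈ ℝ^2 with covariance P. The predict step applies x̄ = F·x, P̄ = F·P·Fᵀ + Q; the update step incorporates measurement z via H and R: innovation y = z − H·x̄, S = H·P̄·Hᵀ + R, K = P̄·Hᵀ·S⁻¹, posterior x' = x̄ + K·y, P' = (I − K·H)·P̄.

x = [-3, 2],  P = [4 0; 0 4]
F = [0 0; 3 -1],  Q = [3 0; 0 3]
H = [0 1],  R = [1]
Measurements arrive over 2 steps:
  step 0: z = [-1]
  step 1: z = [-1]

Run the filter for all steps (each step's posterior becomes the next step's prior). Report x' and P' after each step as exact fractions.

step 0: x̄ = F·x = [0, -11]
step 0: P̄ = F·P·Fᵀ + Q = [3 0; 0 43]
step 0: y = z − H·x̄ = [10]
step 0: S = H·P̄·Hᵀ + R = [44]
step 0: K = P̄·Hᵀ·S⁻¹ = [0; 43/44]
step 0: x' = x̄ + K·y = [0, -27/22]
step 0: P' = (I − K·H)·P̄ = [3 0; 0 43/44]
step 1: x̄ = F·x = [0, 27/22]
step 1: P̄ = F·P·Fᵀ + Q = [3 0; 0 1363/44]
step 1: y = z − H·x̄ = [-49/22]
step 1: S = H·P̄·Hᵀ + R = [1407/44]
step 1: K = P̄·Hᵀ·S⁻¹ = [0; 1363/1407]
step 1: x' = x̄ + K·y = [0, -187/201]
step 1: P' = (I − K·H)·P̄ = [3 0; 0 1363/1407]

step 0: x' = [0, -27/22], P' = [3 0; 0 43/44]
step 1: x' = [0, -187/201], P' = [3 0; 0 1363/1407]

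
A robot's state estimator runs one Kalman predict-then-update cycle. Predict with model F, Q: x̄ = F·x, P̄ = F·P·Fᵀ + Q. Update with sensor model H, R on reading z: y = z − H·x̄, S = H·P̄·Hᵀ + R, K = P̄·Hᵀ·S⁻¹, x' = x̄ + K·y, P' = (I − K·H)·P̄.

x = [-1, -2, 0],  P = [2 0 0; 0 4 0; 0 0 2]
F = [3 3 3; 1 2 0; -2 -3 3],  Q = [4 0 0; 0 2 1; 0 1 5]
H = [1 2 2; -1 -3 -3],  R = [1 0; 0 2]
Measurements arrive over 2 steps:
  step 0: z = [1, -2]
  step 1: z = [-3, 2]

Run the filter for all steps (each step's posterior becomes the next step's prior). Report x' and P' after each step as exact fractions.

step 0: x' = [-8867/3299, -7365/3299, 12972/3299], P' = [42788/3299 20614/3299 -38170/3299; 20614/3299 31963/3299 -40503/3299; -38170/3299 -40503/3299 56633/3299]
step 1: x' = [-86867134/37560895, 6520009/37560895, -10059577/37560895], P' = [379070258/37560895 103013872/37560895 -259598166/37560895; 103013872/37560895 288284893/37560895 -332745639/37560895; -259598166/37560895 -332745639/37560895 446302797/37560895]

step 0: x̄ = F·x = [-9, -5, 8]
step 0: P̄ = F·P·Fᵀ + Q = [76 30 -30; 30 20 -27; -30 -27 67]
step 0: y = z − H·x̄ = [4, -2]
step 0: S = H·P̄·Hᵀ + R = [209 -274; -274 375]
step 0: K = P̄·Hᵀ·S⁻¹ = [7676/3299 4940/3299; 3534/3299 2503/3299; -5910/3299 -5110/3299]
step 0: x' = x̄ + K·y = [-8867/3299, -7365/3299, 12972/3299]
step 0: P' = (I − K·H)·P̄ = [42788/3299 20614/3299 -38170/3299; 20614/3299 31963/3299 -40503/3299; -38170/3299 -40503/3299 56633/3299]
step 1: x̄ = F·x = [-9780/3299, -23597/3299, 78745/3299]
step 1: P̄ = F·P·Fᵀ + Q = [150590/3299 148140/3299 -458418/3299; 148140/3299 259694/3299 -775881/3299; -458418/3299 -775881/3299 2419473/3299]
step 1: y = z − H·x̄ = [-110413/3299, 162262/3299]
step 1: S = H·P̄·Hᵀ + R = [3422397/3299 -5363630/3299; -5363630/3299 8442165/3299]
step 1: K = P̄·Hᵀ·S⁻¹ = [13180334/7512179 45341312/37560895; 2818476/7512179 15184183/37560895; -6496770/7512179 -40536654/37560895]
step 1: x' = x̄ + K·y = [-86867134/37560895, 6520009/37560895, -10059577/37560895]
step 1: P' = (I − K·H)·P̄ = [379070258/37560895 103013872/37560895 -259598166/37560895; 103013872/37560895 288284893/37560895 -332745639/37560895; -259598166/37560895 -332745639/37560895 446302797/37560895]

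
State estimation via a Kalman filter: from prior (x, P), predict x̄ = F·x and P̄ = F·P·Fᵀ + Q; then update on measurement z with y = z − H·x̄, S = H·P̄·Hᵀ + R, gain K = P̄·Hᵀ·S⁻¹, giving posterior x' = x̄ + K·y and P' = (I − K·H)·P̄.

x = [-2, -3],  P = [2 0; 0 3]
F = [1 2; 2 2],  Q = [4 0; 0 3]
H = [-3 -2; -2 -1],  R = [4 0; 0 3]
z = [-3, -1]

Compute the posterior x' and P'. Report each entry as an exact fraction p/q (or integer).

x' = [53/67, -6/67]
P' = [343/268 -979/536; -979/536 3535/1072]

x̄ = F·x = [-8, -10]
P̄ = F·P·Fᵀ + Q = [18 16; 16 23]
y = z − H·x̄ = [-47, -27]
S = H·P̄·Hᵀ + R = [450 266; 266 162]
K = P̄·Hᵀ·S⁻¹ = [-25/536 -131/536; -299/1072 127/1072]
x' = x̄ + K·y = [53/67, -6/67]
P' = (I − K·H)·P̄ = [343/268 -979/536; -979/536 3535/1072]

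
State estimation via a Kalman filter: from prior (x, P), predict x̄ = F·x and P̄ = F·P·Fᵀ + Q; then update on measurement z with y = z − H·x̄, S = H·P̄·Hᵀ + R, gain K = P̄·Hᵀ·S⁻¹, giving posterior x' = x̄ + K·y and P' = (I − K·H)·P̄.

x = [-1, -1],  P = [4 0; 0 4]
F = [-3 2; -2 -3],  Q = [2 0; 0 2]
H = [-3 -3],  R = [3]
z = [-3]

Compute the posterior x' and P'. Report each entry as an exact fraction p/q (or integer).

x̄ = F·x = [1, 5]
P̄ = F·P·Fᵀ + Q = [54 0; 0 54]
y = z − H·x̄ = [15]
S = H·P̄·Hᵀ + R = [975]
K = P̄·Hᵀ·S⁻¹ = [-54/325; -54/325]
x' = x̄ + K·y = [-97/65, 163/65]
P' = (I − K·H)·P̄ = [8802/325 -8748/325; -8748/325 8802/325]

x' = [-97/65, 163/65]
P' = [8802/325 -8748/325; -8748/325 8802/325]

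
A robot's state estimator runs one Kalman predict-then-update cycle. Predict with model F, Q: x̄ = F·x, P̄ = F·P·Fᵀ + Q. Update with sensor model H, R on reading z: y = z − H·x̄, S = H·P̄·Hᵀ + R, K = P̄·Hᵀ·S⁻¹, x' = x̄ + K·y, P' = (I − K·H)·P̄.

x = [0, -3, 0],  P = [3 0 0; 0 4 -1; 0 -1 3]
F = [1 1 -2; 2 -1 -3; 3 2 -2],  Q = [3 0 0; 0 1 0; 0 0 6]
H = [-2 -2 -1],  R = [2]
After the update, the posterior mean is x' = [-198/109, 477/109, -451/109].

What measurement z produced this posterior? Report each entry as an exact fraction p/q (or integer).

z = [-1]

x̄ = F·x = [-3, 3, -6]
P̄ = F·P·Fᵀ + Q = [26 21 35; 21 38 32; 35 32 69]
S = H·P̄·Hᵀ + R = [763]
K = P̄·Hᵀ·S⁻¹ = [-129/763; -150/763; -29/109]
x' − x̄ = [129/109, 150/109, 203/109] = K·y
y = (KᵀK)⁻¹·Kᵀ·(x' − x̄) = [-7]
z = y + H·x̄ = [-7] + [6] = [-1]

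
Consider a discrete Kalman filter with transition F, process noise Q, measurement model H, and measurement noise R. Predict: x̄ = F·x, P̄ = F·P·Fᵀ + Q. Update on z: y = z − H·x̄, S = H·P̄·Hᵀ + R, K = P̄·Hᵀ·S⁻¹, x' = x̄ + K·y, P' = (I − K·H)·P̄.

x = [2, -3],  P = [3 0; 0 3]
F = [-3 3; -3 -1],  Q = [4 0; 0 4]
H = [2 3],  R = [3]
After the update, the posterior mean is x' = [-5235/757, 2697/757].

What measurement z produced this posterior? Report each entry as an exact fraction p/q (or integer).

z = [-3]

x̄ = F·x = [-15, -3]
P̄ = F·P·Fᵀ + Q = [58 18; 18 34]
S = H·P̄·Hᵀ + R = [757]
K = P̄·Hᵀ·S⁻¹ = [170/757; 138/757]
x' − x̄ = [6120/757, 4968/757] = K·y
y = (KᵀK)⁻¹·Kᵀ·(x' − x̄) = [36]
z = y + H·x̄ = [36] + [-39] = [-3]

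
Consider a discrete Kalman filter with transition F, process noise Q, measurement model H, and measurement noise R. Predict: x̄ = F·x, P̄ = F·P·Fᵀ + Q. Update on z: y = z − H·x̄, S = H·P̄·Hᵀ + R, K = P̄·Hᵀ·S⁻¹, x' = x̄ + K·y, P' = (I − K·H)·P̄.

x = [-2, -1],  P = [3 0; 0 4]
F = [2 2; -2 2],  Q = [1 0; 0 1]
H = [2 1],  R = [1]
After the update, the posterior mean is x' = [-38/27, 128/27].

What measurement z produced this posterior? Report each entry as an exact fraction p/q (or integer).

z = [2]

x̄ = F·x = [-6, 2]
P̄ = F·P·Fᵀ + Q = [29 4; 4 29]
S = H·P̄·Hᵀ + R = [162]
K = P̄·Hᵀ·S⁻¹ = [31/81; 37/162]
x' − x̄ = [124/27, 74/27] = K·y
y = (KᵀK)⁻¹·Kᵀ·(x' − x̄) = [12]
z = y + H·x̄ = [12] + [-10] = [2]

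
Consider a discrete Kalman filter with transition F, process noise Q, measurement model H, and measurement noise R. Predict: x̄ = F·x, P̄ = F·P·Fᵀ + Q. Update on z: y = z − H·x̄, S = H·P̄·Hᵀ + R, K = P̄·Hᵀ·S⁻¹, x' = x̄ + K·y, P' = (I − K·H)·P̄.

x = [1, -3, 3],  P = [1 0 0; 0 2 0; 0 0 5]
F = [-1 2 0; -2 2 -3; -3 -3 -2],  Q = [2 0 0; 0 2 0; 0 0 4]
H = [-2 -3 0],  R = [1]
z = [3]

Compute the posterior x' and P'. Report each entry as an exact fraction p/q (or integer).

x̄ = F·x = [-7, -17, 0]
P̄ = F·P·Fᵀ + Q = [11 10 -9; 10 59 24; -9 24 51]
y = z − H·x̄ = [-62]
S = H·P̄·Hᵀ + R = [696]
K = P̄·Hᵀ·S⁻¹ = [-13/174; -197/696; -9/116]
x' = x̄ + K·y = [-206/87, 191/348, 279/58]
P' = (I − K·H)·P̄ = [619/87 -821/174 -378/29; -821/174 2255/696 1011/116; -378/29 1011/116 2715/58]

x' = [-206/87, 191/348, 279/58]
P' = [619/87 -821/174 -378/29; -821/174 2255/696 1011/116; -378/29 1011/116 2715/58]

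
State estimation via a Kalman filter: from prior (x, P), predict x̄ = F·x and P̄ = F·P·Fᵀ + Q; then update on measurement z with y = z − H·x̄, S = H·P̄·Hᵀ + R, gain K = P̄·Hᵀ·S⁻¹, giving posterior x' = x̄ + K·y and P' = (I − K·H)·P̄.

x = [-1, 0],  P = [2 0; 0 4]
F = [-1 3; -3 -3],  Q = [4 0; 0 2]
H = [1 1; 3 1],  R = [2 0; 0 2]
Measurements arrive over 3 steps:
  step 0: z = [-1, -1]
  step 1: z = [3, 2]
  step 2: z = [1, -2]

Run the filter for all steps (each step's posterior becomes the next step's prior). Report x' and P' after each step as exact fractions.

step 0: x̄ = F·x = [1, 3]
step 0: P̄ = F·P·Fᵀ + Q = [42 -30; -30 56]
step 0: y = z − H·x̄ = [-5, -7]
step 0: S = H·P̄·Hᵀ + R = [40 62; 62 256]
step 0: K = P̄·Hᵀ·S⁻¹ = [-240/533 258/533; 2191/1599 -743/1599]
step 0: x' = x̄ + K·y = [-73/533, -319/533]
step 0: P' = (I − K·H)·P̄ = [498/533 -978/533; -978/533 7316/1599]
step 1: x̄ = F·x = [-68/41, 1176/533]
step 1: P̄ = F·P·Fᵀ + Q = [2342/41 -1122/41; -1122/41 9892/533]
step 1: y = z − H·x̄ = [1307/533, 62/13]
step 1: S = H·P̄·Hᵀ + R = [12232/533 1046/13; 1046/13 4816/13]
step 1: K = P̄·Hᵀ·S⁻¹ = [-75016/270203 121322/270203; 246491/270203 -99879/270203]
step 1: x' = x̄ + K·y = [-53480/270203, 724259/270203]
step 1: P' = (I − K·H)·P̄ = [196338/270203 -346370/270203; -346370/270203 839352/270203]
step 2: x̄ = F·x = [2226257/270203, -2012337/270203]
step 2: P̄ = F·P·Fᵀ + Q = [10909538/270203 -4886934/270203; -4886934/270203 3626956/270203]
step 2: y = z − H·x̄ = [56283/270203, -5206840/270203]
step 2: S = H·P̄·Hᵀ + R = [5303032/270203 16807834/270203; 16807834/270203 73031600/270203]
step 2: K = P̄·Hᵀ·S⁻¹ = [-26015560/96950837 42947702/96950837; 86450597/96950837 -34543785/96950837]
step 2: x' = x̄ + K·y = [-34228217/96950837, -38371506/96950837]
step 2: P' = (I − K·H)·P̄ = [68963262/96950837 -120994382/96950837; -120994382/96950837 293895576/96950837]

step 0: x' = [-73/533, -319/533], P' = [498/533 -978/533; -978/533 7316/1599]
step 1: x' = [-53480/270203, 724259/270203], P' = [196338/270203 -346370/270203; -346370/270203 839352/270203]
step 2: x' = [-34228217/96950837, -38371506/96950837], P' = [68963262/96950837 -120994382/96950837; -120994382/96950837 293895576/96950837]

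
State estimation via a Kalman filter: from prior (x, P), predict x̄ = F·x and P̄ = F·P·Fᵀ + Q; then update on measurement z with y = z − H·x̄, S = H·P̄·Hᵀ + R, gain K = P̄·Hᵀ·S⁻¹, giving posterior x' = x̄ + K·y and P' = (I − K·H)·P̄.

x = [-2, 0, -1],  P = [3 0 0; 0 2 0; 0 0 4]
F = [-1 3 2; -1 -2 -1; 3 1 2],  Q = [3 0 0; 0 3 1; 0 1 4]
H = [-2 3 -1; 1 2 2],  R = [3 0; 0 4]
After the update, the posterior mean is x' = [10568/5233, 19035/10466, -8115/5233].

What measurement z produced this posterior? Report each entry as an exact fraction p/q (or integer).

z = [3, 3]

x̄ = F·x = [0, 3, -8]
P̄ = F·P·Fᵀ + Q = [40 -17 13; -17 18 -20; 13 -20 49]
S = H·P̄·Hᵀ + R = [750 -198; -198 136]
K = P̄·Hᵀ·S⁻¹ = [-1104/5233 -376/5233; 1755/10466 939/10466; -717/10466 2210/5233]
x' − x̄ = [10568/5233, -12363/10466, 33749/5233] = K·y
y = (KᵀK)⁻¹·Kᵀ·(x' − x̄) = [-14, 13]
z = y + H·x̄ = [-14, 13] + [17, -10] = [3, 3]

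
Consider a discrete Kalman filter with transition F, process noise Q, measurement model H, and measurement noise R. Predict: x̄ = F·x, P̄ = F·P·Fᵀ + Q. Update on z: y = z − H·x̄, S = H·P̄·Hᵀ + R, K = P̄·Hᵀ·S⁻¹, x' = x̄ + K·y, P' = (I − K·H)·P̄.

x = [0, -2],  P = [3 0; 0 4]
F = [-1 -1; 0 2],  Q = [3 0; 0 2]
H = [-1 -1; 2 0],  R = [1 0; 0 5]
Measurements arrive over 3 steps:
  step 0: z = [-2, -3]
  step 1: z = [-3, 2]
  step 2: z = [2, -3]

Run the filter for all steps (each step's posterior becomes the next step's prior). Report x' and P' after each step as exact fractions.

step 0: x̄ = F·x = [2, -4]
step 0: P̄ = F·P·Fᵀ + Q = [10 -8; -8 18]
step 0: y = z − H·x̄ = [-4, -7]
step 0: S = H·P̄·Hᵀ + R = [13 -4; -4 45]
step 0: K = P̄·Hᵀ·S⁻¹ = [-10/569 252/569; -514/569 -248/569]
step 0: x' = x̄ + K·y = [-586/569, 1516/569]
step 0: P' = (I − K·H)·P̄ = [630/569 -620/569; -620/569 1134/569]
step 1: x̄ = F·x = [-930/569, 3032/569]
step 1: P̄ = F·P·Fᵀ + Q = [2231/569 -1028/569; -1028/569 5674/569]
step 1: y = z − H·x̄ = [395/569, 2998/569]
step 1: S = H·P̄·Hᵀ + R = [6418/569 -2406/569; -2406/569 11769/569]
step 1: K = P̄·Hᵀ·S⁻¹ = [-2005/40858 22621/61287; -17465/20429 -21418/61287]
step 1: x' = x̄ + K·y = [33859/122574, 177355/61287]
step 1: P' = (I − K·H)·P̄ = [113105/122574 -53545/61287; -53545/61287 105940/61287]
step 2: x̄ = F·x = [-129523/40858, 354710/61287]
step 2: P̄ = F·P·Fᵀ + Q = [159509/40858 -34930/20429; -34930/20429 546334/61287]
step 2: y = z − H·x̄ = [565999/122574, 68236/20429]
step 2: S = H·P̄·Hᵀ + R = [1274609/122574 -89649/20429; -89649/20429 421163/20429]
step 2: K = P̄·Hᵀ·S⁻¹ = [-192105/3416687 1253126/3416687; -20045096/23916809 -1176284/3416687]
step 2: x' = x̄ + K·y = [-7532593/3416687, 2622826/3416687]
step 2: P' = (I − K·H)·P̄ = [3132815/3416687 -2940710/3416687; -2940710/3416687 40630066/23916809]

step 0: x' = [-586/569, 1516/569], P' = [630/569 -620/569; -620/569 1134/569]
step 1: x' = [33859/122574, 177355/61287], P' = [113105/122574 -53545/61287; -53545/61287 105940/61287]
step 2: x' = [-7532593/3416687, 2622826/3416687], P' = [3132815/3416687 -2940710/3416687; -2940710/3416687 40630066/23916809]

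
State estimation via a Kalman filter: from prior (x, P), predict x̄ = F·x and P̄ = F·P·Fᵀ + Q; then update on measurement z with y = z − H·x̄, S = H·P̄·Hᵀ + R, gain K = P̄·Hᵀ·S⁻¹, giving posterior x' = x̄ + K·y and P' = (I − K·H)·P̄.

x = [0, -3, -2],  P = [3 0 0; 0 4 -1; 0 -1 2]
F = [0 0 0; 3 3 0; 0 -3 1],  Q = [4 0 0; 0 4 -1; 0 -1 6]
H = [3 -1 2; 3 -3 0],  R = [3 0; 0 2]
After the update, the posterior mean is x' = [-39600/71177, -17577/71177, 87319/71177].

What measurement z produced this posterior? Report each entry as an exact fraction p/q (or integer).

x̄ = F·x = [0, -9, 7]
P̄ = F·P·Fᵀ + Q = [4 0 0; 0 67 -40; 0 -40 50]
S = H·P̄·Hᵀ + R = [466 477; 477 641]
K = P̄·Hᵀ·S⁻¹ = [1968/71177 -132/71177; 1650/71177 -23547/71177; 32500/71177 -10860/71177]
x' − x̄ = [-39600/71177, 623016/71177, -410920/71177] = K·y
y = (KᵀK)⁻¹·Kᵀ·(x' − x̄) = [-22, -28]
z = y + H·x̄ = [-22, -28] + [23, 27] = [1, -1]

z = [1, -1]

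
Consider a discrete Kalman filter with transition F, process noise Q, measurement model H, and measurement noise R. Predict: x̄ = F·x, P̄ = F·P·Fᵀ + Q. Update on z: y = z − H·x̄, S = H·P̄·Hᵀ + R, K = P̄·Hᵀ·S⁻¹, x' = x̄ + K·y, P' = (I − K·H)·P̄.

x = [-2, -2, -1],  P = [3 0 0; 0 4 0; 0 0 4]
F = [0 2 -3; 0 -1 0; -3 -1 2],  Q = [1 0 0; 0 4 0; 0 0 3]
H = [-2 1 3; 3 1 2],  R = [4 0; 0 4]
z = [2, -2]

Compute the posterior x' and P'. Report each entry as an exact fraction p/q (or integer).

x' = [-118036/139579, 214474/139579, -52120/139579]
P' = [48764/139579 -77168/139579 29176/139579; -77168/139579 949584/139579 -362264/139579; 29176/139579 -362264/139579 180724/139579]

x̄ = F·x = [-1, 2, 6]
P̄ = F·P·Fᵀ + Q = [53 -8 -32; -8 8 4; -32 4 50]
y = z − H·x̄ = [-20, -13]
S = H·P̄·Hᵀ + R = [1114 -158; -158 273]
K = P̄·Hᵀ·S⁻¹ = [-21792/139579 31869/139579; 4282/139579 -1612/139579; 30389/139579 21678/139579]
x' = x̄ + K·y = [-118036/139579, 214474/139579, -52120/139579]
P' = (I − K·H)·P̄ = [48764/139579 -77168/139579 29176/139579; -77168/139579 949584/139579 -362264/139579; 29176/139579 -362264/139579 180724/139579]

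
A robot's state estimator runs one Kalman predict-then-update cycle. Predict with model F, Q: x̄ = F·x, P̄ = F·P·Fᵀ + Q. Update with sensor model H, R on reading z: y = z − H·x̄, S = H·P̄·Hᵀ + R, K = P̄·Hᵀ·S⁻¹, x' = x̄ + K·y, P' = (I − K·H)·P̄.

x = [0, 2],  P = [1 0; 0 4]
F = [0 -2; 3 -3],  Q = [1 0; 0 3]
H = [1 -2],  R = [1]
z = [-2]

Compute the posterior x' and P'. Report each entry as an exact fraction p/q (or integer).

x' = [-73/57, 6/19]
P' = [977/114 84/19; 84/19 48/19]

x̄ = F·x = [-4, -6]
P̄ = F·P·Fᵀ + Q = [17 24; 24 48]
y = z − H·x̄ = [-10]
S = H·P̄·Hᵀ + R = [114]
K = P̄·Hᵀ·S⁻¹ = [-31/114; -12/19]
x' = x̄ + K·y = [-73/57, 6/19]
P' = (I − K·H)·P̄ = [977/114 84/19; 84/19 48/19]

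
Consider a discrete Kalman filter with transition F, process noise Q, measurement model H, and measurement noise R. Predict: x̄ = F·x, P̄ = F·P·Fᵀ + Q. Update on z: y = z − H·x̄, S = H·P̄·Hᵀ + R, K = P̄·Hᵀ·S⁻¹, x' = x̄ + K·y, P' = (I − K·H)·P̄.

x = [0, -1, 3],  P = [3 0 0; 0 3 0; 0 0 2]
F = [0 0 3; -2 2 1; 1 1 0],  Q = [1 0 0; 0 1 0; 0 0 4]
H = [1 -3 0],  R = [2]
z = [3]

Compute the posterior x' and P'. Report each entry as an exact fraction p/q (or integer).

x̄ = F·x = [9, 1, -1]
P̄ = F·P·Fᵀ + Q = [19 6 0; 6 27 0; 0 0 10]
y = z − H·x̄ = [-3]
S = H·P̄·Hᵀ + R = [228]
K = P̄·Hᵀ·S⁻¹ = [1/228; -25/76; 0]
x' = x̄ + K·y = [683/76, 151/76, -1]
P' = (I − K·H)·P̄ = [4331/228 481/76 0; 481/76 177/76 0; 0 0 10]

x' = [683/76, 151/76, -1]
P' = [4331/228 481/76 0; 481/76 177/76 0; 0 0 10]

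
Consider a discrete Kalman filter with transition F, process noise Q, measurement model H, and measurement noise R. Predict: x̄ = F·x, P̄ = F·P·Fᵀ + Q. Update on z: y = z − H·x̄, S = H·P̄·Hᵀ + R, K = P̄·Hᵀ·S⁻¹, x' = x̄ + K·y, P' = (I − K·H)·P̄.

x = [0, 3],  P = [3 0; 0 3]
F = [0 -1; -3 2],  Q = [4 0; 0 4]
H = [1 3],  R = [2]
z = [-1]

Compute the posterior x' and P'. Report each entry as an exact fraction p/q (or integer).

x' = [-113/45, 8/15]
P' = [2399/360 -269/120; -269/120 39/40]

x̄ = F·x = [-3, 6]
P̄ = F·P·Fᵀ + Q = [7 -6; -6 43]
y = z − H·x̄ = [-16]
S = H·P̄·Hᵀ + R = [360]
K = P̄·Hᵀ·S⁻¹ = [-11/360; 41/120]
x' = x̄ + K·y = [-113/45, 8/15]
P' = (I − K·H)·P̄ = [2399/360 -269/120; -269/120 39/40]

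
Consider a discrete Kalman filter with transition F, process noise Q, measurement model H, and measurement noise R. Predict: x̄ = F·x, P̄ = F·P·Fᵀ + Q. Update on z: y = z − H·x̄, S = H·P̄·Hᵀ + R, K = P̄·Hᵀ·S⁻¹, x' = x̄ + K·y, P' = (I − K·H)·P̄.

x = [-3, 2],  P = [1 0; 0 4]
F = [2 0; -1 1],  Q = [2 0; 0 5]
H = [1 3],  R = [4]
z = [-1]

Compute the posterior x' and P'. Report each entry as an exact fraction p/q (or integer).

x̄ = F·x = [-6, 5]
P̄ = F·P·Fᵀ + Q = [6 -2; -2 10]
y = z − H·x̄ = [-10]
S = H·P̄·Hᵀ + R = [88]
K = P̄·Hᵀ·S⁻¹ = [0; 7/22]
x' = x̄ + K·y = [-6, 20/11]
P' = (I − K·H)·P̄ = [6 -2; -2 12/11]

x' = [-6, 20/11]
P' = [6 -2; -2 12/11]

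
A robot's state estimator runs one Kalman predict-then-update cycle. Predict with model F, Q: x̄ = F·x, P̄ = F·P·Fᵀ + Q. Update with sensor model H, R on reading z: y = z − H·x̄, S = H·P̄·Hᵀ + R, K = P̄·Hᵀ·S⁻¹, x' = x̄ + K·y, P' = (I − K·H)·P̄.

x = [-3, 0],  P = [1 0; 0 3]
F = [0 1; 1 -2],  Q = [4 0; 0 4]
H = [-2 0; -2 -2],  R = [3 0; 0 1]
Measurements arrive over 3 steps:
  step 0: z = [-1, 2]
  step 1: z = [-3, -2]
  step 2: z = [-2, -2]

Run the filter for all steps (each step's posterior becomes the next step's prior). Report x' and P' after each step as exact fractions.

step 0: x̄ = F·x = [0, -3]
step 0: P̄ = F·P·Fᵀ + Q = [7 -6; -6 17]
step 0: y = z − H·x̄ = [-1, -4]
step 0: S = H·P̄·Hᵀ + R = [31 4; 4 49]
step 0: K = P̄·Hᵀ·S⁻¹ = [-226/501 -2/501; 676/1503 -730/1503]
step 0: x' = x̄ + K·y = [78/167, -755/501]
step 0: P' = (I − K·H)·P̄ = [113/167 -338/501; -338/501 1379/1503]
step 1: x̄ = F·x = [-755/501, 1744/501]
step 1: P̄ = F·P·Fᵀ + Q = [7391/1503 -3772/1503; -3772/1503 16601/1503]
step 1: y = z − H·x̄ = [-3013/501, 976/501]
step 1: S = H·P̄·Hᵀ + R = [34073/1503 14476/1503; 14476/1503 67295/1503]
step 1: K = P̄·Hᵀ·S⁻¹ = [-197378/462051 -7238/462051; 584896/1386153 -654326/1386153]
step 1: x' = x̄ + K·y = [476621/462051, 33008/1386153]
step 1: P' = (I − K·H)·P̄ = [98689/154017 -292448/462051; -292448/462051 1204507/1386153]
step 2: x̄ = F·x = [33008/1386153, 1363847/1386153]
step 2: P̄ = F·P·Fᵀ + Q = [6749119/1386153 -3286358/1386153; -3286358/1386153 14760217/1386153]
step 2: y = z − H·x̄ = [-2706290/1386153, 21404/1386153]
step 2: S = H·P̄·Hᵀ + R = [31154935/1386153 13851044/1386153; 13851044/1386153 61132633/1386153]
step 2: K = P̄·Hᵀ·S⁻¹ = [-175367154/411866941 -6925522/411866941; 519175940/1235600823 -581446378/1235600823]
step 2: x' = x̄ + K·y = [1132100/1324331, 206981/1324331]
step 2: P' = (I − K·H)·P̄ = [263050731/411866941 -259587970/411866941; -259587970/411866941 1069487099/1235600823]

step 0: x' = [78/167, -755/501], P' = [113/167 -338/501; -338/501 1379/1503]
step 1: x' = [476621/462051, 33008/1386153], P' = [98689/154017 -292448/462051; -292448/462051 1204507/1386153]
step 2: x' = [1132100/1324331, 206981/1324331], P' = [263050731/411866941 -259587970/411866941; -259587970/411866941 1069487099/1235600823]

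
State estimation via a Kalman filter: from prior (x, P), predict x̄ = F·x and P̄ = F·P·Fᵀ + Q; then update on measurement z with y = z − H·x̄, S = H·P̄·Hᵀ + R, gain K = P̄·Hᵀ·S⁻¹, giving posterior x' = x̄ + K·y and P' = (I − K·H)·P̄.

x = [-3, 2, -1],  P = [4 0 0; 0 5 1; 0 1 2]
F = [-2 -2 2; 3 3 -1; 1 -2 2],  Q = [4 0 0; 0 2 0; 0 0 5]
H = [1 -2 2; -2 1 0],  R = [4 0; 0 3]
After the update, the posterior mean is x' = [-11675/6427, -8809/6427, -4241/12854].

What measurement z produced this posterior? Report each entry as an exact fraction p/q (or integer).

z = [1, 3]

x̄ = F·x = [0, -2, -9]
P̄ = F·P·Fᵀ + Q = [40 -50 12; -50 79 -14; 12 -14 29]
S = H·P̄·Hᵀ + R = [836 -564; -564 442]
K = P̄·Hᵀ·S⁻¹ = [-104/6427 -2023/6427; -839/12854 4135/12854; 5471/12854 2938/6427]
x' − x̄ = [-11675/6427, 4045/6427, 111445/12854] = K·y
y = (KᵀK)⁻¹·Kᵀ·(x' − x̄) = [15, 5]
z = y + H·x̄ = [15, 5] + [-14, -2] = [1, 3]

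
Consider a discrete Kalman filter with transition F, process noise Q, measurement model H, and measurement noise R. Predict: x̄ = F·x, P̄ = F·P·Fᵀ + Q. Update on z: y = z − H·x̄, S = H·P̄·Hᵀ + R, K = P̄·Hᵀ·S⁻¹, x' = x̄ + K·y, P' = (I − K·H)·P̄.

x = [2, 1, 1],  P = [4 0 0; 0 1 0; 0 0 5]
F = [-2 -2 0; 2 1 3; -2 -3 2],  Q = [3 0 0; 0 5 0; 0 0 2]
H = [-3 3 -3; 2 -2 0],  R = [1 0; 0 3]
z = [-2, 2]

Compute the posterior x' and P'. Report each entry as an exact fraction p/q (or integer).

x' = [943/4208, -1571/2104, -657/2104]
P' = [496805/214608 256927/107304 13261/107304; 256927/107304 171977/53652 45779/53652; 13261/107304 45779/53652 44993/53652]

x̄ = F·x = [-6, 8, -5]
P̄ = F·P·Fᵀ + Q = [23 -18 22; -18 67 11; 22 11 47]
y = z − H·x̄ = [-59, 30]
S = H·P̄·Hᵀ + R = [1756 -822; -822 507]
K = P̄·Hᵀ·S⁻¹ = [-9473/71536 -5683/107304; -4531/35768 -29009/53652; -11689/35768 -26099/53652]
x' = x̄ + K·y = [943/4208, -1571/2104, -657/2104]
P' = (I − K·H)·P̄ = [496805/214608 256927/107304 13261/107304; 256927/107304 171977/53652 45779/53652; 13261/107304 45779/53652 44993/53652]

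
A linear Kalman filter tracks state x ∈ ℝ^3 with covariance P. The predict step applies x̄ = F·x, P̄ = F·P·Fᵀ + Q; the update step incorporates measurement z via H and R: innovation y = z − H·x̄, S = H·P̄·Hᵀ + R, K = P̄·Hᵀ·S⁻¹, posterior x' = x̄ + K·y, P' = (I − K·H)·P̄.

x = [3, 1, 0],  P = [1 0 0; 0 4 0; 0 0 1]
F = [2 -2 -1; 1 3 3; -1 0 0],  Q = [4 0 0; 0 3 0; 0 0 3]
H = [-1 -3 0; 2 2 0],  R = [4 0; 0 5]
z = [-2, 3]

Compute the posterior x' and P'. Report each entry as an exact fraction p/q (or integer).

x̄ = F·x = [4, 6, -3]
P̄ = F·P·Fᵀ + Q = [25 -25 -2; -25 49 -1; -2 -1 4]
y = z − H·x̄ = [20, -17]
S = H·P̄·Hᵀ + R = [320 -144; -144 101]
K = P̄·Hᵀ·S⁻¹ = [2525/5792 225/362; -2705/5792 -69/362; -359/11584 -75/724]
x' = x̄ + K·y = [3117/1448, -145/1448, -5383/2896]
P' = (I − K·H)·P̄ = [9275/2896 -4775/2896 -2609/5792; -4775/2896 3395/2896 1109/5792; -2609/5792 1109/5792 40931/11584]

x' = [3117/1448, -145/1448, -5383/2896]
P' = [9275/2896 -4775/2896 -2609/5792; -4775/2896 3395/2896 1109/5792; -2609/5792 1109/5792 40931/11584]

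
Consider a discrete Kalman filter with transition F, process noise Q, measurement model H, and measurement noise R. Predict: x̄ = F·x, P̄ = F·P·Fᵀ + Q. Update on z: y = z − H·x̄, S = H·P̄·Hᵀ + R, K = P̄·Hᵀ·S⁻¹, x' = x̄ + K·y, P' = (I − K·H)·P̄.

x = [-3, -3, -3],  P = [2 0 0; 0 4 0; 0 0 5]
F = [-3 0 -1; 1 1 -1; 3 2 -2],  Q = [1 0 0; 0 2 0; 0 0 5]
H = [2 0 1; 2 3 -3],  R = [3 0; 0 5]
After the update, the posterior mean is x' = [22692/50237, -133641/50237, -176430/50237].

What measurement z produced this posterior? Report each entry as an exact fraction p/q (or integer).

z = [-3, 3]

x̄ = F·x = [12, -3, -9]
P̄ = F·P·Fᵀ + Q = [24 -1 -8; -1 13 24; -8 24 59]
S = H·P̄·Hᵀ + R = [126 17; 17 401]
K = P̄·Hᵀ·S⁻¹ = [14867/50237 8014/50237; 9417/50237 -4784/50237; 19300/50237 -15977/50237]
x' − x̄ = [-580152/50237, 17070/50237, 275703/50237] = K·y
y = (KᵀK)⁻¹·Kᵀ·(x' − x̄) = [-18, -39]
z = y + H·x̄ = [-18, -39] + [15, 42] = [-3, 3]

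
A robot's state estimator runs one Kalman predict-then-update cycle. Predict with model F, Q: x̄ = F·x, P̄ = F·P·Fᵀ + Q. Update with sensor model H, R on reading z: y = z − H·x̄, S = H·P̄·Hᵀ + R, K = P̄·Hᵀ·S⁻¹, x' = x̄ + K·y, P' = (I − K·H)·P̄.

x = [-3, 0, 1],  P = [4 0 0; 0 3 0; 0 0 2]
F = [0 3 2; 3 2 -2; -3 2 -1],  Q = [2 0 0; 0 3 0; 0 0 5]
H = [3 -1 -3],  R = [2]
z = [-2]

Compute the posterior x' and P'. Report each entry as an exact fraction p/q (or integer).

x' = [1209/457, -4872/457, 3141/457]
P' = [13428/457 2741/457 12475/457; 2741/457 26002/457 -5947/457; 12475/457 -5947/457 14526/457]

x̄ = F·x = [2, -11, 8]
P̄ = F·P·Fᵀ + Q = [37 10 14; 10 59 -20; 14 -20 55]
y = z − H·x̄ = [5]
S = H·P̄·Hᵀ + R = [457]
K = P̄·Hᵀ·S⁻¹ = [59/457; 31/457; -103/457]
x' = x̄ + K·y = [1209/457, -4872/457, 3141/457]
P' = (I − K·H)·P̄ = [13428/457 2741/457 12475/457; 2741/457 26002/457 -5947/457; 12475/457 -5947/457 14526/457]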